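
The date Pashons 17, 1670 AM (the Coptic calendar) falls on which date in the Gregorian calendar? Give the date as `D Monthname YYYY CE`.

25 May 1954 CE

Julian Day Number of the source date = 2434888.
Converting JDN 2434888 to the Gregorian calendar gives 25 May 1954 CE.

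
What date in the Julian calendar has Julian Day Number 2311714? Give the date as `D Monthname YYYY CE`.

16 February 1617 CE

JDN 2311714 is 26 February 1617 in the Gregorian calendar.
In the Julian calendar that day is 16 February 1617 CE.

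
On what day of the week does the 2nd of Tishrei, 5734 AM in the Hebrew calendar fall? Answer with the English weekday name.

Equivalently 28 September 1973 Gregorian, JDN 2441954.
2441954 ≡ 4 (mod 7); counting from Monday = 0 gives Friday.

Friday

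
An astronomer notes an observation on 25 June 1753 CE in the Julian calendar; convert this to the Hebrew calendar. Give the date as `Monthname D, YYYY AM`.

The source date corresponds to 6 July 1753 in the Gregorian calendar (JDN 2361517).
That day falls on 4 Tammuz 5513 AM in the Hebrew calendar.

Tammuz 4, 5513 AM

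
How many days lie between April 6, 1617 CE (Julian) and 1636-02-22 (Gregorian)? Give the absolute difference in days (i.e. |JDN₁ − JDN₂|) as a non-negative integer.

JDN of the first date = 2311763.
JDN of the second date = 2318649.
|2318649 − 2311763| = 6886.

6886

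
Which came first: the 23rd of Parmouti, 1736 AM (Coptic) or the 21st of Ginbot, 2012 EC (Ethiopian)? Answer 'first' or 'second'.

first

The two dates have Julian Day Numbers 2458971 and 2458999 respectively.
Since 2458971 < 2458999, the first date comes first.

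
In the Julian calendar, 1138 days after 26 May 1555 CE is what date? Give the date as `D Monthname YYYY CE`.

7 July 1558 CE

Counting 1138 days forward from JDN 2289167 reaches JDN 2290305, which is 7 July 1558 CE.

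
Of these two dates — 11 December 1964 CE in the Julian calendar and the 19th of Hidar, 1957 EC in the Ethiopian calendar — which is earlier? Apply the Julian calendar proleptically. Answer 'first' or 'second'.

second

Converting both to JDN: 2438754 vs 2438728; the smaller is the second.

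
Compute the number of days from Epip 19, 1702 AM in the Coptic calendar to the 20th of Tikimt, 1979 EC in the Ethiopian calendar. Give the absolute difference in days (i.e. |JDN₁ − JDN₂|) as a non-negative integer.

JDN of the first date = 2446638.
JDN of the second date = 2446734.
|2446734 − 2446638| = 96.

96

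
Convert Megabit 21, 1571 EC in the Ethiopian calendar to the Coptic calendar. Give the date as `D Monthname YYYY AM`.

The source date corresponds to 27 March 1579 in the proleptic Gregorian calendar (JDN 2297863).
That day falls on 21 Paremhat 1295 AM in the Coptic calendar.

21 Paremhat 1295 AM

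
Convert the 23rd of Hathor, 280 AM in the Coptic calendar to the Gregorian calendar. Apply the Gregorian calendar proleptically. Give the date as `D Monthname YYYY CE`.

22 November 563 CE

Julian Day Number of the source date = 1927017.
Converting JDN 1927017 to the Gregorian calendar gives 22 November 563 CE.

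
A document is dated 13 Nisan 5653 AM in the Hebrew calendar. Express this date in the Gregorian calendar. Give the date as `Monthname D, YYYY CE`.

March 30, 1893 CE

Julian Day Number of the source date = 2412553.
Converting JDN 2412553 to the Gregorian calendar gives 30 March 1893 CE.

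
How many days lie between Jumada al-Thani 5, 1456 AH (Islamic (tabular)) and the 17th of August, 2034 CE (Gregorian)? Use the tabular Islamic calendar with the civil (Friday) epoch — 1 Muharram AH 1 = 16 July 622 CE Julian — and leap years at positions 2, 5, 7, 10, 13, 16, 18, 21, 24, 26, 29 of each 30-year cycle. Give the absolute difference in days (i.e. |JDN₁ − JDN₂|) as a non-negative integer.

3

JDN of the first date = 2464195.
JDN of the second date = 2464192.
|2464192 − 2464195| = 3.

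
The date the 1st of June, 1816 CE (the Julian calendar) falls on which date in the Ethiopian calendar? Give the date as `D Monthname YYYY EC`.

7 Sene 1808 EC

Both dates share Julian Day Number 2384504; in the Ethiopian calendar that is 7 Sene 1808 EC.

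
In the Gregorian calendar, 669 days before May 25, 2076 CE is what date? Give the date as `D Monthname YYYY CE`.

26 July 2074 CE

The starting date is JDN 2479449; 2479449 − 669 = 2478780.
JDN 2478780 corresponds to 26 July 2074 CE.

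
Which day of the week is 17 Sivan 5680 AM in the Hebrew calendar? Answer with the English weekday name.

Thursday

Equivalently 3 June 1920 Gregorian, JDN 2422479.
Since JDN mod 7 = 3 (0 = Monday), the day is Thursday.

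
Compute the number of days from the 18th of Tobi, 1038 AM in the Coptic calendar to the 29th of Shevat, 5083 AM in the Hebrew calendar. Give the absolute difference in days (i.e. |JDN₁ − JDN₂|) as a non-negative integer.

388

First date → JDN 2203931; second date → JDN 2204319.
The interval is |2203931 − 2204319| = 388 days.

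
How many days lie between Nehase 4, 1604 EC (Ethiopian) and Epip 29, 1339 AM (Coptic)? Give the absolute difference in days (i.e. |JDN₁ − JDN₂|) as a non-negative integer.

JDN of the first date = 2310050.
JDN of the second date = 2314062.
|2314062 − 2310050| = 4012.

4012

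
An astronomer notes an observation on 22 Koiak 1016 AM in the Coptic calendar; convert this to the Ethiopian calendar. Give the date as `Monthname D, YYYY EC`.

Both dates share Julian Day Number 2195870; in the Ethiopian calendar that is 22 Tahsas 1292 EC.

Tahsas 22, 1292 EC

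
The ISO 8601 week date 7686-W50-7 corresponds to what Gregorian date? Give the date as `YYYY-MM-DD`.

ISO week 1 of 7686 is the week containing the first Thursday of 7686.
Week 50, day 7 (Sunday) lands on 7686-12-15.

7686-12-15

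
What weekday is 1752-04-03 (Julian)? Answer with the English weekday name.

In the Gregorian calendar this is 14 April 1752 (JDN 2361069).
Since JDN mod 7 = 4 (0 = Monday), the day is Friday.

Friday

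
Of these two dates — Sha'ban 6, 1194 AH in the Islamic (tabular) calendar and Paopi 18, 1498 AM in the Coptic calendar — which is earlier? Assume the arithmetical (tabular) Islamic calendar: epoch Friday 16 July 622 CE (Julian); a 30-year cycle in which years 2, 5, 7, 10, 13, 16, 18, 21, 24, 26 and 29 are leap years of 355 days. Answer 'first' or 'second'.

first

Converting both to JDN: 2371411 vs 2371856; the smaller is the first.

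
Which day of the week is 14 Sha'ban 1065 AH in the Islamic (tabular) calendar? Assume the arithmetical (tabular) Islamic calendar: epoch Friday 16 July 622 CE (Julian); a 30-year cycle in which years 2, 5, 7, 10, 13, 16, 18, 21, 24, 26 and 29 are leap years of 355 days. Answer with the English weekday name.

Equivalently 19 June 1655 Gregorian, JDN 2325706.
JDN 2325706 mod 7 = 5, and JDN 0 was a Monday, so this is a Saturday.

Saturday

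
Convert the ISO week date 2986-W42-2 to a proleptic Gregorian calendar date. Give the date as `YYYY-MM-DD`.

2986-10-17

ISO week 1 of 2986 is the week containing the first Thursday of 2986.
Week 42, day 2 (Tuesday) lands on 2986-10-17.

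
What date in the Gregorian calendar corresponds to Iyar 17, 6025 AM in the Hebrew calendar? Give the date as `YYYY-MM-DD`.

Julian Day Number of the source date = 2548457.
Converting JDN 2548457 to the Gregorian calendar gives 3 May 2265 CE.

2265-05-03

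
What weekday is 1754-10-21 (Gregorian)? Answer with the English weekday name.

Monday

Since JDN mod 7 = 0 (0 = Monday), the day is Monday.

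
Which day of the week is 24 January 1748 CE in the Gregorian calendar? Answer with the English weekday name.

Wednesday

2359527 ≡ 2 (mod 7); counting from Monday = 0 gives Wednesday.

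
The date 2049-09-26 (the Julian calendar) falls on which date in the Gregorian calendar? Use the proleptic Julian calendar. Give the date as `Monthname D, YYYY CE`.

October 9, 2049 CE

The Julian–Gregorian offset here is 13 days (Julian trailing).
26 September 2049 Julian + 13 days → 9 October 2049 Gregorian.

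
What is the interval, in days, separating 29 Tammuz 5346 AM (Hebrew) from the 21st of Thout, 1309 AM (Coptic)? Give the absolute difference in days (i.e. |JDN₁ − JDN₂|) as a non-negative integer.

JDN of the first date = 2300530.
JDN of the second date = 2302797.
|2302797 − 2300530| = 2267.

2267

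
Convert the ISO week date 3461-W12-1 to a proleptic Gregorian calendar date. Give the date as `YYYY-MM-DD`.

ISO week 1 of 3461 is the week containing the first Thursday of 3461.
Week 12, day 1 (Monday) lands on 3461-03-18.

3461-03-18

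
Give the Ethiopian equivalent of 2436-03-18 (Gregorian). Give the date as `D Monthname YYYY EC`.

Both dates share Julian Day Number 2610868; in the Ethiopian calendar that is 6 Megabit 2428 EC.

6 Megabit 2428 EC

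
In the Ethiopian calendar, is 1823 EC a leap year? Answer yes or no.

yes

1823 mod 4 = 3; in the Ethiopian calendar a year is leap when year mod 4 = 3, so it is a leap year.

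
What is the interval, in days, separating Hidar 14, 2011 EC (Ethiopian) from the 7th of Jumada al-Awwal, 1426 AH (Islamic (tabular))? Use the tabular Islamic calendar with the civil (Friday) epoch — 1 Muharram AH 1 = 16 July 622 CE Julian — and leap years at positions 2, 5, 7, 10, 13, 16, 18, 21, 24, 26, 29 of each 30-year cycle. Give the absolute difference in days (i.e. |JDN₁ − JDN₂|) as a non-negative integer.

First date → JDN 2458446; second date → JDN 2453536.
The interval is |2458446 − 2453536| = 4910 days.

4910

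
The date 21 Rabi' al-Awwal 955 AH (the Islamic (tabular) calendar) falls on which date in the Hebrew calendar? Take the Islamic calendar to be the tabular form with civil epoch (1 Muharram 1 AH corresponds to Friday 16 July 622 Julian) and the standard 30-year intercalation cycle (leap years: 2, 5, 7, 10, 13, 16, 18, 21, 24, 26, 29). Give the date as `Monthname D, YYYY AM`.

Iyar 22, 5308 AM

Both dates share Julian Day Number 2286585; in the Hebrew calendar that is 22 Iyar 5308 AM.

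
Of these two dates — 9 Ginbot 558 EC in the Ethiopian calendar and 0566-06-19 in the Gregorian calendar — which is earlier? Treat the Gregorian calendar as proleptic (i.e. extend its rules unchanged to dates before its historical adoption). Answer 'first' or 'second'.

First date → JDN 1927913; second date → JDN 1927957.
JDN 1927913 < JDN 1927957, so the first date is earlier.

first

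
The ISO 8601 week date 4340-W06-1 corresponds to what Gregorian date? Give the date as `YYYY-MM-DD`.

ISO week 1 of 4340 is the week containing the first Thursday of 4340.
Week 6, day 1 (Monday) lands on 4340-02-05.

4340-02-05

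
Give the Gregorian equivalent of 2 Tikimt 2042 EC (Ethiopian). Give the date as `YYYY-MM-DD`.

Both dates share Julian Day Number 2469727; in the Gregorian calendar that is 12 October 2049 CE.

2049-10-12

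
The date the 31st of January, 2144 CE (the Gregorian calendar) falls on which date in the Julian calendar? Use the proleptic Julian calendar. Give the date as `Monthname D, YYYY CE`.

January 17, 2144 CE

For dates in this range the Gregorian date is 14 days ahead of the Julian.
31 January 2144 Gregorian − 14 days → 17 January 2144 Julian.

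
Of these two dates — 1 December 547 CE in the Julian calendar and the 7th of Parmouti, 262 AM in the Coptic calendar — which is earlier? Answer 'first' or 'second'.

second

The two dates have Julian Day Numbers 1921184 and 1920576 respectively.
Since 1920576 < 1921184, the second date comes first.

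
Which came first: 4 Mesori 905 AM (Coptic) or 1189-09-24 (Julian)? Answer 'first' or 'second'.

first

First date → JDN 2155549; second date → JDN 2155607.
JDN 2155549 < JDN 2155607, so the first date is earlier.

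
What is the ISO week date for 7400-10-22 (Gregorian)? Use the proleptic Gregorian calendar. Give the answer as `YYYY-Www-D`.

7400-W43-3

The weekday is Wednesday (ISO weekday 3).
That Wednesday belongs to ISO week 43 of ISO year 7400.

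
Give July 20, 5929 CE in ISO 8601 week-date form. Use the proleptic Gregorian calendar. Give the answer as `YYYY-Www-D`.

The weekday is Saturday (ISO weekday 6).
That Saturday belongs to ISO week 29 of ISO year 5929.

5929-W29-6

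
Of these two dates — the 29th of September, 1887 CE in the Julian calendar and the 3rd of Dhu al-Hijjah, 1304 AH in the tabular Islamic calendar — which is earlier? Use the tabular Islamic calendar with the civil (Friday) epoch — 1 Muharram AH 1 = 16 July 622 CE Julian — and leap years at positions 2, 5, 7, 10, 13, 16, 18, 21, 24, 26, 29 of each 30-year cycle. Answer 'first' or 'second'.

second

The two dates have Julian Day Numbers 2410556 and 2410507 respectively.
Since 2410507 < 2410556, the second date comes first.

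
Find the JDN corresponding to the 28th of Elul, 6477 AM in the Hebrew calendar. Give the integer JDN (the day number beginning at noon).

Equivalently 27 September 2717 (Gregorian).
JDN 2451545 is 1 January 2000 CE (Gregorian); the target day is +262148 days from there, so JDN = 2713693.

2713693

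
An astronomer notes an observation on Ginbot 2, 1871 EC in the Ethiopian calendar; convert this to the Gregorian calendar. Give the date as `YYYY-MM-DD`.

1879-05-09

Julian Day Number of the source date = 2407479.
Converting JDN 2407479 to the Gregorian calendar gives 9 May 1879 CE.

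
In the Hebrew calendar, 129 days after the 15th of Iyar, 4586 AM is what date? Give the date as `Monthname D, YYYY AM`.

Counting 129 days forward from JDN 2022870 reaches JDN 2022999, which is Elul 26, 4586 AM.

Elul 26, 4586 AM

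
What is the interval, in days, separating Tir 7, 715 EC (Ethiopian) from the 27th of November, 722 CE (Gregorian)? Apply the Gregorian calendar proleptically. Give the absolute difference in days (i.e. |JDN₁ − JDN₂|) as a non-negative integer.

40

JDN of the first date = 1985135.
JDN of the second date = 1985095.
|1985095 − 1985135| = 40.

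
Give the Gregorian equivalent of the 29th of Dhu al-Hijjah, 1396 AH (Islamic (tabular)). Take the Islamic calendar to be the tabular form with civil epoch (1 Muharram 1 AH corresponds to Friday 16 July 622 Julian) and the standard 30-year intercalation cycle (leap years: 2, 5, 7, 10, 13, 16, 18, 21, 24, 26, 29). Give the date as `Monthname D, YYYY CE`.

Julian Day Number of the source date = 2443134.
Converting JDN 2443134 to the Gregorian calendar gives 21 December 1976 CE.

December 21, 1976 CE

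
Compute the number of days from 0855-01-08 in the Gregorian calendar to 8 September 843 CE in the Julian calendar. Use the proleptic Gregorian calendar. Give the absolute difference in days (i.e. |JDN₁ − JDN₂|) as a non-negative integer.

First date → JDN 2033350; second date → JDN 2029214.
The interval is |2033350 − 2029214| = 4136 days.

4136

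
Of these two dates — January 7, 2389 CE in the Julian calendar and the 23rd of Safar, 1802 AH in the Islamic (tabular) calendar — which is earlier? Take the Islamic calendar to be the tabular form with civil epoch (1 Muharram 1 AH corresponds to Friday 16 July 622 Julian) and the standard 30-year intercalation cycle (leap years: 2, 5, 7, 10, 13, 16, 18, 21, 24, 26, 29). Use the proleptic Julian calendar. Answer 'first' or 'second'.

The two dates have Julian Day Numbers 2593647 and 2586706 respectively.
Since 2586706 < 2593647, the second date comes first.

second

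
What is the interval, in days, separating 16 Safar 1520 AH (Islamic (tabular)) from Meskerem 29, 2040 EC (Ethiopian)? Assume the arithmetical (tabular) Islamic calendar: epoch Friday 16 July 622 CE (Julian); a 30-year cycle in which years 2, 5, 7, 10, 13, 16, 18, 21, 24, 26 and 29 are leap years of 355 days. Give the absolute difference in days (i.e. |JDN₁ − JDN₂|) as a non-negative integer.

17774

First date → JDN 2486768; second date → JDN 2468994.
The interval is |2486768 − 2468994| = 17774 days.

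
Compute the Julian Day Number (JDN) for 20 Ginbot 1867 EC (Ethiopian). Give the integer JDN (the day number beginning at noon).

2406036

Equivalently 27 May 1875 (Gregorian).
JDN 2400001 is 17 November 1858 CE (Gregorian), MJD 0; the target day is +6035 days from there, so JDN = 2406036.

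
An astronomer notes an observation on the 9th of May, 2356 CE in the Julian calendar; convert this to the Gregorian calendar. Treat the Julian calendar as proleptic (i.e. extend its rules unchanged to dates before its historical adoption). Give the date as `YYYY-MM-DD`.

At this point the Julian calendar is 16 days behind the Gregorian.
9 May 2356 Julian + 16 days → 25 May 2356 Gregorian.

2356-05-25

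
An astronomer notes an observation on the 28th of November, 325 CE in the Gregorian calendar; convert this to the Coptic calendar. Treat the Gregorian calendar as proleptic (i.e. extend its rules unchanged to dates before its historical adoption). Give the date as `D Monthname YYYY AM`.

Both dates share Julian Day Number 1840095; in the Coptic calendar that is 1 Koiak 42 AM.

1 Koiak 42 AM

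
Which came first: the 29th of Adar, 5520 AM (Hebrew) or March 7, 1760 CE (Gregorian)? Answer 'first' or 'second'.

First date → JDN 2363963; second date → JDN 2363953.
JDN 2363953 < JDN 2363963, so the second date is earlier.

second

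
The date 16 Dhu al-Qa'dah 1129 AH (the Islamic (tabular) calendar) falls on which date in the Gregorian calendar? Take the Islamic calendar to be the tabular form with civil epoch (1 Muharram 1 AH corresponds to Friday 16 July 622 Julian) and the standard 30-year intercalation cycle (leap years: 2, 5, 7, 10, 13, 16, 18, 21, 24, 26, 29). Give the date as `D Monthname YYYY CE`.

22 October 1717 CE

Julian Day Number of the source date = 2348476.
Converting JDN 2348476 to the Gregorian calendar gives 22 October 1717 CE.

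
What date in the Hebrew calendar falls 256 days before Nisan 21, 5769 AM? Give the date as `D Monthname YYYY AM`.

1 Av 5768 AM

JDN of Nisan 21, 5769 AM = 2454937.
2454937 − 256 = 2454681.
JDN 2454681 in the Hebrew calendar is 1 Av 5768 AM.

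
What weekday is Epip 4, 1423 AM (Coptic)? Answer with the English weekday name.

Equivalently 9 July 1707 Gregorian, JDN 2344718.
2344718 ≡ 5 (mod 7); counting from Monday = 0 gives Saturday.

Saturday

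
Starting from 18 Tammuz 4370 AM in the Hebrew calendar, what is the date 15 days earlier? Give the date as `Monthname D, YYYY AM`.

JDN of 18 Tammuz 4370 AM = 1944056.
1944056 − 15 = 1944041.
JDN 1944041 in the Hebrew calendar is Tammuz 3, 4370 AM.

Tammuz 3, 4370 AM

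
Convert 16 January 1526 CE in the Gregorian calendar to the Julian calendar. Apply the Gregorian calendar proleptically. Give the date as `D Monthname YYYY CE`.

6 January 1526 CE

At this point the Julian calendar is 10 days behind the Gregorian.
16 January 1526 Gregorian − 10 days → 6 January 1526 Julian.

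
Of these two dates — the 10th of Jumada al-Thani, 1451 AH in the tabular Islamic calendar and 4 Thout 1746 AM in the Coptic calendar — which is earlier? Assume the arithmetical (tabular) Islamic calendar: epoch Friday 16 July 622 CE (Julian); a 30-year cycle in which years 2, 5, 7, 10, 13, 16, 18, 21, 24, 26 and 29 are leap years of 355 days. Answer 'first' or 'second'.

First date → JDN 2462429; second date → JDN 2462394.
JDN 2462394 < JDN 2462429, so the second date is earlier.

second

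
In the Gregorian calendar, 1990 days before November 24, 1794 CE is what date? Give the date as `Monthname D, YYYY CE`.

June 13, 1789 CE

JDN of November 24, 1794 CE = 2376633.
2376633 − 1990 = 2374643.
JDN 2374643 in the Gregorian calendar is June 13, 1789 CE.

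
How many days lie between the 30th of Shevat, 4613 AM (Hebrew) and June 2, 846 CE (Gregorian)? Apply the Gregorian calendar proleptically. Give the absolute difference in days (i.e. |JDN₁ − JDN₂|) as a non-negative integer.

JDN of the first date = 2032659.
JDN of the second date = 2030208.
|2030208 − 2032659| = 2451.

2451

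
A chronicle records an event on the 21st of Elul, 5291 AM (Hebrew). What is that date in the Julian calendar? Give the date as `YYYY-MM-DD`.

1531-09-03

The source date corresponds to 13 September 1531 in the proleptic Gregorian calendar (JDN 2280501).
That day falls on 3 September 1531 CE in the Julian calendar.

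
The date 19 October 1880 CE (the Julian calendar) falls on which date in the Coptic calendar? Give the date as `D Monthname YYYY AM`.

22 Paopi 1597 AM

Julian Day Number of the source date = 2408020.
Converting JDN 2408020 to the Coptic calendar gives 22 Paopi 1597 AM.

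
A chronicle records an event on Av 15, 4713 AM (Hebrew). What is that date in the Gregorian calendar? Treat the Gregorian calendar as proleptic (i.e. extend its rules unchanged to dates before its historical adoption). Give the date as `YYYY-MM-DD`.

0953-08-03

Both dates share Julian Day Number 2069351; in the Gregorian calendar that is 3 August 953 CE.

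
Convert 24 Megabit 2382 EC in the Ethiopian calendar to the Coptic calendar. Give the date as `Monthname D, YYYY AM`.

Paremhat 24, 2106 AM

Both dates share Julian Day Number 2594084; in the Coptic calendar that is 24 Paremhat 2106 AM.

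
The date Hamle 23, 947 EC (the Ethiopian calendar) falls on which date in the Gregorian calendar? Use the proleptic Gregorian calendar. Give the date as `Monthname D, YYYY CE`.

Both dates share Julian Day Number 2070069; in the Gregorian calendar that is 22 July 955 CE.

July 22, 955 CE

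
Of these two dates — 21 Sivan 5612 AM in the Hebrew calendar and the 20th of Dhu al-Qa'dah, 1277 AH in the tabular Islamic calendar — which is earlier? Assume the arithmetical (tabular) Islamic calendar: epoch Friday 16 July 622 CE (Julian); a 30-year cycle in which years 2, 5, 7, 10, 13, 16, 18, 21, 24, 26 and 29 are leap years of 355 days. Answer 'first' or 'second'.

First date → JDN 2397648; second date → JDN 2400926.
JDN 2397648 < JDN 2400926, so the first date is earlier.

first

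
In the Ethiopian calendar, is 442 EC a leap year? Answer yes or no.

no

442 mod 4 = 2; in the Ethiopian calendar a year is leap when year mod 4 = 3, so it is a common year.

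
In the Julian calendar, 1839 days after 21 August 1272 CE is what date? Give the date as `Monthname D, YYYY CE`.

September 3, 1277 CE

The starting date is JDN 2185889; 2185889 + 1839 = 2187728.
JDN 2187728 corresponds to September 3, 1277 CE.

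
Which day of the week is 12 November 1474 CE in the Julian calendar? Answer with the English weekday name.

Equivalently 21 November 1474 Gregorian, JDN 2259752.
2259752 ≡ 5 (mod 7); counting from Monday = 0 gives Saturday.

Saturday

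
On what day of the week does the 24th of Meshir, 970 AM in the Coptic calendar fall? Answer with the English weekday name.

Equivalently 25 February 1254 Gregorian, JDN 2179130.
2179130 ≡ 2 (mod 7); counting from Monday = 0 gives Wednesday.

Wednesday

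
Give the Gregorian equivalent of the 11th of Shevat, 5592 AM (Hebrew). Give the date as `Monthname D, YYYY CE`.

January 13, 1832 CE

Both dates share Julian Day Number 2390196; in the Gregorian calendar that is 13 January 1832 CE.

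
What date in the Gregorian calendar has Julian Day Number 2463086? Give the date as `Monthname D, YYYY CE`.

Counting from JDN 2299161 = 15 Oct 1582 gives an offset of 163925 days.

August 7, 2031 CE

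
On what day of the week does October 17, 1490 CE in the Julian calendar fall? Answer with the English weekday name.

Sunday

In the proleptic Gregorian calendar this is 26 October 1490 (JDN 2265570).
2265570 ≡ 6 (mod 7); counting from Monday = 0 gives Sunday.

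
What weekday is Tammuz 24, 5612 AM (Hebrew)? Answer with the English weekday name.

This is JDN 2397681 (11 July 1852 Gregorian).
JDN 2397681 mod 7 = 6, and JDN 0 was a Monday, so this is a Sunday.

Sunday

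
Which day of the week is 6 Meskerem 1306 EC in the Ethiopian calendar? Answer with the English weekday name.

Monday

Equivalently 11 September 1313 Gregorian, JDN 2200877.
JDN 2200877 mod 7 = 0, and JDN 0 was a Monday, so this is a Monday.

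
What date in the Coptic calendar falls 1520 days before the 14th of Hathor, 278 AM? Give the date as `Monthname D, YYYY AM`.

Thout 15, 274 AM

The starting date is JDN 1926277; 1926277 − 1520 = 1924757.
JDN 1924757 corresponds to Thout 15, 274 AM.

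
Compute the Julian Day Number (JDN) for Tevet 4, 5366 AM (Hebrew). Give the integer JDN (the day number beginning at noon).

2307622

Equivalently 14 December 1605 (Gregorian).
JDN 2451545 is 1 January 2000 CE (Gregorian); the target day is −143923 days from there, so JDN = 2307622.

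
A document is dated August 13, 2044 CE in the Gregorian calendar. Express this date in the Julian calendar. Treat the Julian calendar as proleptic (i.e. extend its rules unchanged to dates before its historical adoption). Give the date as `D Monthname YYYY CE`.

31 July 2044 CE

For dates in this range the Gregorian date is 13 days ahead of the Julian.
13 August 2044 Gregorian − 13 days → 31 July 2044 Julian.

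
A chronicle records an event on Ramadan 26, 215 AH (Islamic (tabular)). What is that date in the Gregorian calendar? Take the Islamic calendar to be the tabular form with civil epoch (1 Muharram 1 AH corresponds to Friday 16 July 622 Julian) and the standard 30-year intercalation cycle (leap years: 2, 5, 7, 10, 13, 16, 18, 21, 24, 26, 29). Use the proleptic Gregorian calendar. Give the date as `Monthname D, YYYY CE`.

November 20, 830 CE

Julian Day Number of the source date = 2024535.
Converting JDN 2024535 to the Gregorian calendar gives 20 November 830 CE.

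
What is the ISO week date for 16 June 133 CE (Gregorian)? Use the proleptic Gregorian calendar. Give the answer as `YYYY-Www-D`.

0133-W25-2

The weekday is Tuesday (ISO weekday 2).
That Tuesday belongs to ISO week 25 of ISO year 133.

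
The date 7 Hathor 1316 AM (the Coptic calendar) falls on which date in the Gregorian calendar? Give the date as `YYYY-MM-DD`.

1599-11-14

Julian Day Number of the source date = 2305400.
Converting JDN 2305400 to the Gregorian calendar gives 14 November 1599 CE.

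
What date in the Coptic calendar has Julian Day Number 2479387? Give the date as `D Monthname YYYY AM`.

15 Paremhat 1792 AM

The Gregorian equivalent of JDN 2479387 is 24 March 2076.
In the Coptic calendar that day is 15 Paremhat 1792 AM.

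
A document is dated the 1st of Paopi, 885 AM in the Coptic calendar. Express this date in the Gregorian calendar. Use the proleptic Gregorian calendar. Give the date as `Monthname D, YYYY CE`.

Julian Day Number of the source date = 2147941.
Converting JDN 2147941 to the Gregorian calendar gives 5 October 1168 CE.

October 5, 1168 CE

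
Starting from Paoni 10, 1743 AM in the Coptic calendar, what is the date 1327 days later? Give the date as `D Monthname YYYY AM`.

JDN of Paoni 10, 1743 AM = 2461574.
2461574 + 1327 = 2462901.
JDN 2462901 in the Coptic calendar is 26 Tobi 1747 AM.

26 Tobi 1747 AM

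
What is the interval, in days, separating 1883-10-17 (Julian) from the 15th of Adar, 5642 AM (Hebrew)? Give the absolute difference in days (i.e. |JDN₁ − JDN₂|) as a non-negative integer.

First date → JDN 2409113; second date → JDN 2408511.
The interval is |2409113 − 2408511| = 602 days.

602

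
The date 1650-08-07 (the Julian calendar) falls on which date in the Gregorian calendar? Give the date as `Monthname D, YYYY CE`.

At this point the Julian calendar is 10 days behind the Gregorian.
7 August 1650 Julian + 10 days → 17 August 1650 Gregorian.

August 17, 1650 CE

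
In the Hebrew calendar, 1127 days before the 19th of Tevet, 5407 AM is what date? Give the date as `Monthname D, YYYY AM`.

Counting 1127 days back from JDN 2322610 reaches JDN 2321483, which is Kislev 15, 5404 AM.

Kislev 15, 5404 AM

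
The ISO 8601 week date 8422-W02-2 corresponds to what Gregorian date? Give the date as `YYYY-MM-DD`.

8422-01-11

ISO week 1 of 8422 is the week containing the first Thursday of 8422.
Week 2, day 2 (Tuesday) lands on 8422-01-11.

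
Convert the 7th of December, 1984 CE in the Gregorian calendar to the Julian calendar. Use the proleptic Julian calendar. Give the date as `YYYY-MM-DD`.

At this point the Julian calendar is 13 days behind the Gregorian.
7 December 1984 Gregorian − 13 days → 24 November 1984 Julian.

1984-11-24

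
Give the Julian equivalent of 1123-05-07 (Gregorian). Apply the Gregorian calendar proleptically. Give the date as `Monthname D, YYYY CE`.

For dates in this range the Gregorian date is 7 days ahead of the Julian.
7 May 1123 Gregorian − 7 days → 30 April 1123 Julian.

April 30, 1123 CE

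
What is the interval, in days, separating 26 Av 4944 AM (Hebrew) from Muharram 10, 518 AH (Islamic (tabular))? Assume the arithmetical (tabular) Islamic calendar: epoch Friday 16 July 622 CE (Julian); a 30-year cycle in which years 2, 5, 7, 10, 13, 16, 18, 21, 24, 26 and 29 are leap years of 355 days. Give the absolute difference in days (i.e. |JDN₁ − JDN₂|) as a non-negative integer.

First date → JDN 2153731; second date → JDN 2131657.
The interval is |2153731 − 2131657| = 22074 days.

22074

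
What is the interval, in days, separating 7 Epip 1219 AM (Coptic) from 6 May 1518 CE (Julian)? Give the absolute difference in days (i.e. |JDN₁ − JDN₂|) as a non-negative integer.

JDN of the first date = 2270210.
JDN of the second date = 2275633.
|2275633 − 2270210| = 5423.

5423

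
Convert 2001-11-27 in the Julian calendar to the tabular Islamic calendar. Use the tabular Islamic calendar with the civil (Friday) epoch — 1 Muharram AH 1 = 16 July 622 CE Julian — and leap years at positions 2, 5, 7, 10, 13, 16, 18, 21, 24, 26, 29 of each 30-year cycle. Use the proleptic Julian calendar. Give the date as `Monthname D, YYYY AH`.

Ramadan 24, 1422 AH

Julian Day Number of the source date = 2452254.
Converting JDN 2452254 to the tabular Islamic calendar gives 24 Ramadan 1422 AH.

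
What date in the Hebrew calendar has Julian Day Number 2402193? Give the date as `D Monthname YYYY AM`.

JDN 2402193 is 17 November 1864 in the Gregorian calendar.
In the Hebrew calendar that day is 18 Cheshvan 5625 AM.

18 Cheshvan 5625 AM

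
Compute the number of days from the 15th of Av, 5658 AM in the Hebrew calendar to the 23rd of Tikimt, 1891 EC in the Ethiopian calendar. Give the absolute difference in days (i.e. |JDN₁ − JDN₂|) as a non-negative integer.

First date → JDN 2414505; second date → JDN 2414595.
The interval is |2414505 − 2414595| = 90 days.

90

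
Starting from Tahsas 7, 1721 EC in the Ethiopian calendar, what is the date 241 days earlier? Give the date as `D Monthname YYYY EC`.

Counting 241 days back from JDN 2352547 reaches JDN 2352306, which is 11 Miyazya 1720 EC.

11 Miyazya 1720 EC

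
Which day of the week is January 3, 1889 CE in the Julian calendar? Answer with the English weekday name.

Tuesday

In the Gregorian calendar this is 15 January 1889 (JDN 2411018).
JDN 2411018 mod 7 = 1, and JDN 0 was a Monday, so this is a Tuesday.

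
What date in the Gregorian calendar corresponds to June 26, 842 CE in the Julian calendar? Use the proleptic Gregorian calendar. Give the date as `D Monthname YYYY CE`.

30 June 842 CE

For dates in this range the Gregorian date is 4 days ahead of the Julian.
26 June 842 Julian + 4 days → 30 June 842 Gregorian.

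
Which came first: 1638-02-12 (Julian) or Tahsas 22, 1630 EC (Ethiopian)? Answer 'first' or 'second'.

First date → JDN 2319380; second date → JDN 2319324.
JDN 2319324 < JDN 2319380, so the second date is earlier.

second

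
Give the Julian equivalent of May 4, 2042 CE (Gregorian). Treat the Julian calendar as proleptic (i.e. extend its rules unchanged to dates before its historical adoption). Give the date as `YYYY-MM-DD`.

2042-04-21

At this point the Julian calendar is 13 days behind the Gregorian.
4 May 2042 Gregorian − 13 days → 21 April 2042 Julian.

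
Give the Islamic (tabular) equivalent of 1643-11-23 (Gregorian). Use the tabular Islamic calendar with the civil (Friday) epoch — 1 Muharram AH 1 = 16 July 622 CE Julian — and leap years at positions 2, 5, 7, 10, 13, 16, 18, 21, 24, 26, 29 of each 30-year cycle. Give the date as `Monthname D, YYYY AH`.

Ramadan 11, 1053 AH

Julian Day Number of the source date = 2321480.
Converting JDN 2321480 to the tabular Islamic calendar gives 11 Ramadan 1053 AH.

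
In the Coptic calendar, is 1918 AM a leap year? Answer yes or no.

1918 mod 4 = 2; in the Coptic calendar a year is leap when year mod 4 = 3, so it is a common year.

no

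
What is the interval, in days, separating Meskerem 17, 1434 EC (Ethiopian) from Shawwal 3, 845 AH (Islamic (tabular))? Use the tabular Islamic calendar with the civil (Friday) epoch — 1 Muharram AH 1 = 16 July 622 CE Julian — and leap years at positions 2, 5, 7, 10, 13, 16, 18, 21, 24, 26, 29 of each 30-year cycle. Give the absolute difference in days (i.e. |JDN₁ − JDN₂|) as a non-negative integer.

First date → JDN 2247640; second date → JDN 2247793.
The interval is |2247640 − 2247793| = 153 days.

153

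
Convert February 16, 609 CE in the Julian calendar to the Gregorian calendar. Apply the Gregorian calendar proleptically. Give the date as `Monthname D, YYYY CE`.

February 19, 609 CE

The Julian–Gregorian offset here is 3 days (Julian trailing).
16 February 609 Julian + 3 days → 19 February 609 Gregorian.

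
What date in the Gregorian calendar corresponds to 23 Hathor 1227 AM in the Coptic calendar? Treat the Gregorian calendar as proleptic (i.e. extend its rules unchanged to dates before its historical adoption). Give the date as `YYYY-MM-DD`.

Both dates share Julian Day Number 2272908; in the Gregorian calendar that is 29 November 1510 CE.

1510-11-29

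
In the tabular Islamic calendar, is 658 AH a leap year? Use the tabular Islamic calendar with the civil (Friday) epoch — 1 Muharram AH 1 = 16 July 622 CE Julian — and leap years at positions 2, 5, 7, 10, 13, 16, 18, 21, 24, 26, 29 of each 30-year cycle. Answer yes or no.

no

Year 658 AH is year 28 of its 30-year cycle; leap positions are 2, 5, 7, 10, 13, 16, 18, 21, 24, 26, 29, so it is a common year (354 days).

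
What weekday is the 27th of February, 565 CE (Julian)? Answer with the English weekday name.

In the proleptic Gregorian calendar this is 1 March 565 (JDN 1927482).
JDN 1927482 mod 7 = 4, and JDN 0 was a Monday, so this is a Friday.

Friday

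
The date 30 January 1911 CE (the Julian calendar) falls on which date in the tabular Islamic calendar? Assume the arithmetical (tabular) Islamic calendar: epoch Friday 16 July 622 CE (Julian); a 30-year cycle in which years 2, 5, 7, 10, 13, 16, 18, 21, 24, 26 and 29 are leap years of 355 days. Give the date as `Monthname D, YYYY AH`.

The source date corresponds to 12 February 1911 in the Gregorian calendar (JDN 2419080).
That day falls on 12 Safar 1329 AH in the tabular Islamic calendar.

Safar 12, 1329 AH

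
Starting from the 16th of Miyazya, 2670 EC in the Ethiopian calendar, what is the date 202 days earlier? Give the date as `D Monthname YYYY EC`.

JDN of the 16th of Miyazya, 2670 EC = 2699298.
2699298 − 202 = 2699096.
JDN 2699096 in the Ethiopian calendar is 24 Meskerem 2670 EC.

24 Meskerem 2670 EC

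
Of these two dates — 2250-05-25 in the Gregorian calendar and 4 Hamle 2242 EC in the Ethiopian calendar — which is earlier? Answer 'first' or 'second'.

First date → JDN 2543000; second date → JDN 2543049.
JDN 2543000 < JDN 2543049, so the first date is earlier.

first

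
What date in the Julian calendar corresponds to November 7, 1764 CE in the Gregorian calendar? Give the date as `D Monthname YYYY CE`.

At this point the Julian calendar is 11 days behind the Gregorian.
7 November 1764 Gregorian − 11 days → 27 October 1764 Julian.

27 October 1764 CE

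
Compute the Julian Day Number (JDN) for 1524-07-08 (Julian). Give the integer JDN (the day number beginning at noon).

In the proleptic Gregorian calendar the same day is 18 July 1524.
JDN 2451545 is 1 January 2000 CE (Gregorian); the target day is −173657 days from there, so JDN = 2277888.

2277888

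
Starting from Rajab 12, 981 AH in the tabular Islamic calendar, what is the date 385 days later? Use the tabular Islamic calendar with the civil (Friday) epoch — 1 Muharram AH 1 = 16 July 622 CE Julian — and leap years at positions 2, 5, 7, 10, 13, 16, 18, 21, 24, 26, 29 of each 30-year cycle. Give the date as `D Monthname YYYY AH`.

JDN of Rajab 12, 981 AH = 2295907.
2295907 + 385 = 2296292.
JDN 2296292 in the tabular Islamic calendar is 12 Sha'ban 982 AH.

12 Sha'ban 982 AH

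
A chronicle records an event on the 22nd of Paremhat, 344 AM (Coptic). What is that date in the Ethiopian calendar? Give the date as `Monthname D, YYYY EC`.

Megabit 22, 620 EC

The source date corresponds to 21 March 628 in the proleptic Gregorian calendar (JDN 1950512).
That day falls on 22 Megabit 620 EC in the Ethiopian calendar.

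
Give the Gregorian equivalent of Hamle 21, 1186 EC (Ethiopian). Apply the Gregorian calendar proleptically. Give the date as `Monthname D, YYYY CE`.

July 22, 1194 CE

Julian Day Number of the source date = 2157362.
Converting JDN 2157362 to the Gregorian calendar gives 22 July 1194 CE.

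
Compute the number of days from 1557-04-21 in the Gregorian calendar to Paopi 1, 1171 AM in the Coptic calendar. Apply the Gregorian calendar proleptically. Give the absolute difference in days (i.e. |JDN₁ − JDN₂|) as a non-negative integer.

37451

First date → JDN 2289853; second date → JDN 2252402.
The interval is |2289853 − 2252402| = 37451 days.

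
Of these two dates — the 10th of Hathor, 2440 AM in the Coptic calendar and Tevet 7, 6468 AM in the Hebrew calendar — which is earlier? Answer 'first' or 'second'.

First date → JDN 2715944; second date → JDN 2710128.
JDN 2710128 < JDN 2715944, so the second date is earlier.

second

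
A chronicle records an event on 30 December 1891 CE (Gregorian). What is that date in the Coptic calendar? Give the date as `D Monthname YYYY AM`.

Julian Day Number of the source date = 2412097.
Converting JDN 2412097 to the Coptic calendar gives 21 Koiak 1608 AM.

21 Koiak 1608 AM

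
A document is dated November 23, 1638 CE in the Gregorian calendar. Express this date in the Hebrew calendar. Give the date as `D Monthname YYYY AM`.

16 Kislev 5399 AM

Both dates share Julian Day Number 2319654; in the Hebrew calendar that is 16 Kislev 5399 AM.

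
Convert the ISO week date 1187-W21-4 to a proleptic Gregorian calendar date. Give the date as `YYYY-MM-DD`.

1187-05-21

ISO week 1 of 1187 is the week containing the first Thursday of 1187.
Week 21, day 4 (Thursday) lands on 1187-05-21.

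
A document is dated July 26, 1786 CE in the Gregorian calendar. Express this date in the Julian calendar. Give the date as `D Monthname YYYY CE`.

15 July 1786 CE

At this point the Julian calendar is 11 days behind the Gregorian.
26 July 1786 Gregorian − 11 days → 15 July 1786 Julian.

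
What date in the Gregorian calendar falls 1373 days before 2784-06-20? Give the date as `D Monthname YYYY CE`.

16 September 2780 CE

The starting date is JDN 2738066; 2738066 − 1373 = 2736693.
JDN 2736693 corresponds to 16 September 2780 CE.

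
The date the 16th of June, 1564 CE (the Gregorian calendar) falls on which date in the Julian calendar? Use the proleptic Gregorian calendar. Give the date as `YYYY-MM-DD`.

The Julian–Gregorian offset here is 10 days (Julian trailing).
16 June 1564 Gregorian − 10 days → 6 June 1564 Julian.

1564-06-06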